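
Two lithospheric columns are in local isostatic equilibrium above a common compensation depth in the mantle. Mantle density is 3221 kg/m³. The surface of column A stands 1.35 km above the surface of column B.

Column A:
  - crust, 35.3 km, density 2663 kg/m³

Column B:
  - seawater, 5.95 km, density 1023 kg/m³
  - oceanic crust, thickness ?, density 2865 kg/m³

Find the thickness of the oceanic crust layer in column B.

Take the compensation level at the base of the deeper column (depth z_c below the surface of column A) and equate Σ ρ_i t_i down to z_c; mantle fills any gap and the z_c terms cancel.
Column A: 35.3×2663 + (z_c − 35.3)×3221
Column B: 1.35×0 + 5.95×1023 + x×2865 + (z_c − 1.35 − 5.95 − x)×3221
The z_c×3221 term appears on both sides and cancels. Collect the known terms of each column as K = Σ(ρt)_known − 3221 × (depth of known layers): K_A = 94003.9 − 3221×35.3 = −19697.4; K_B = 6086.85 − 3221×(1.35 + 5.95) = −17426.45.
Balance: K_A = K_B − x×(3221 − 2865), so x = (K_B − K_A)/(3221 − 2865) = 2270.95/356 = 6.38 km.

6.38 km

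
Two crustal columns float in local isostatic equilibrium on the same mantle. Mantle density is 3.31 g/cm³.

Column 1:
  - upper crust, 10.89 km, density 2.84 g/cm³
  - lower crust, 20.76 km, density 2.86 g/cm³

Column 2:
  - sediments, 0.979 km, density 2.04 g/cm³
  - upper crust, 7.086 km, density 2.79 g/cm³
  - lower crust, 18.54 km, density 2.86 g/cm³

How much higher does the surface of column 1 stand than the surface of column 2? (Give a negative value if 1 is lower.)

0.359 km

For any compensation level in the mantle, the mantle terms cancel and isostasy reduces to e = (Σt_1 − Σt_2) − (Σ(ρt)_1 − Σ(ρt)_2) / ρ_m.
Σt_1 = 31.65 km; Σt_2 = 26.605 km; Σ(ρt)_1 = 90.3012; Σ(ρt)_2 = 74.7915 (in km·g/cm³).
e = (31.65 − 26.605) − (90.3012 − 74.7915) / 3.31 = 0.359 km.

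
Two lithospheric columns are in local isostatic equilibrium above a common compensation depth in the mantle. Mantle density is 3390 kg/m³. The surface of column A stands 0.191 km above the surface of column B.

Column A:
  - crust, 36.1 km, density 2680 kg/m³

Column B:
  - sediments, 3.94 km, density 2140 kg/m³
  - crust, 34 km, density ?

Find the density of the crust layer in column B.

2800 kg/m³

Take the compensation level at the base of the deeper column (depth z_c below the surface of column A) and equate Σ ρ_i t_i down to z_c; mantle fills any gap and the z_c terms cancel.
Column A: 36.1×2680 + (z_c − 36.1)×3390
Column B: 0.191×0 + 3.94×2140 + 34×ρ + (z_c − 0.191 − 37.94)×3390
The z_c×3390 term appears on both sides and cancels. Collect the known terms of each column as K = Σ(ρt)_known − 3390 × (depth of known layers): K_A = 96748 − 3390×36.1 = −25631; K_B = 8431.6 − 3390×(0.191 + 37.94) = −120832.49.
Balance: K_A = K_B + 34×ρ, so ρ = (K_A − K_B)/34 = 95201.5/34 = 2800 kg/m³.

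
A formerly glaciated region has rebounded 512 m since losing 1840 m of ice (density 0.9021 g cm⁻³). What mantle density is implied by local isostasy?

3.24 g cm⁻³

ρ_m = ρ_ice t / u = 0.9021 × 1840 m/512 m = 3.24 g cm⁻³.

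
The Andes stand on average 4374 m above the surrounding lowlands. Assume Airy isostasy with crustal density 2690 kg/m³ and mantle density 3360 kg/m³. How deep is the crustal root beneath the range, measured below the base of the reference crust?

17600 m

Balancing pressure at the compensation depth: the weight of the topography is balanced by the buoyancy of the root, ρ_c h = (ρ_m − ρ_c) r.
r = h · ρ_c / (ρ_m − ρ_c) = 4374 m × 2690 / (3360 − 2690) = 17600 m.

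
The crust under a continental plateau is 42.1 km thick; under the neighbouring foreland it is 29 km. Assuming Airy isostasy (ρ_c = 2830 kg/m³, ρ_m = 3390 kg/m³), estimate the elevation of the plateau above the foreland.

2.16 km

Excess crust Δ = 42.1 km − 29 km = 13.1 km, split between elevation h and root r with h + r = Δ.
Airy balance ρ_c h = (ρ_m − ρ_c) r gives r = h ρ_c/(ρ_m − ρ_c), so h (1 + ρ_c/(ρ_m − ρ_c)) = Δ, i.e. h = Δ (ρ_m − ρ_c)/ρ_m.
h = 13.1 km × 560/3390 = 2.16 km.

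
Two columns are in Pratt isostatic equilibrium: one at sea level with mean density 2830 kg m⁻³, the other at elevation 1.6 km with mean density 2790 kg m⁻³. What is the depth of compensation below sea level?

112 km

ρ_ref D = ρ (D + h) → D (ρ_ref − ρ) = ρ h.
D = ρ h/(ρ_ref − ρ) = 2790 × 1.6 km/(2830 − 2790) = 112 km.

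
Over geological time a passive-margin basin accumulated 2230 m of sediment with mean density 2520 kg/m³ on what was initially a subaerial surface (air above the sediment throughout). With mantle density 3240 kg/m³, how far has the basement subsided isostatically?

1730 m

Subaerial load: s = t ρ_sed / ρ_m = 2230 m × 2520/3240 = 1730 m.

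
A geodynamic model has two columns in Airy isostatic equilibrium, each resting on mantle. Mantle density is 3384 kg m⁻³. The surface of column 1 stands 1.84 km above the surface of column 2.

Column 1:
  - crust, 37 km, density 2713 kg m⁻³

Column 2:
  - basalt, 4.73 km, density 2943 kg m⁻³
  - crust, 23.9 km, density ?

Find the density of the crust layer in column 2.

Take the compensation level at the base of the deeper column (depth z_c below the surface of column 1) and equate Σ ρ_i t_i down to z_c; mantle fills any gap and the z_c terms cancel.
Column 1: 37×2713 + (z_c − 37)×3384
Column 2: 1.84×0 + 4.73×2943 + 23.9×ρ + (z_c − 1.84 − 28.63)×3384
The z_c×3384 term appears on both sides and cancels. Collect the known terms of each column as K = Σ(ρt)_known − 3384 × (depth of known layers): K_1 = 100381 − 3384×37 = −24827; K_2 = 13920.39 − 3384×(1.84 + 28.63) = −89190.09.
Balance: K_1 = K_2 + 23.9×ρ, so ρ = (K_1 − K_2)/23.9 = 64363.1/23.9 = 2690 kg m⁻³.

2690 kg m⁻³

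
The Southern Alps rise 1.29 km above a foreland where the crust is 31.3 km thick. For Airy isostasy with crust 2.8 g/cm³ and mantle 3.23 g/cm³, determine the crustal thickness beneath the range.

Root depth r = h ρ_c / (ρ_m − ρ_c) = 1.29 km × 2.8 / 0.43 = 8.4 km.
Total thickness = T + h + r = 31.3 km + 1.29 km + 8.4 km = 41 km.

41 km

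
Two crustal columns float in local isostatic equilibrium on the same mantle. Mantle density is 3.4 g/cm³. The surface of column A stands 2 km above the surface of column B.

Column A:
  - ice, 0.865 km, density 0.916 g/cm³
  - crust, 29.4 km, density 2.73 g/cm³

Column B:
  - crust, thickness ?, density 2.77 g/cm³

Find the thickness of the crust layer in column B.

Take the compensation level at the base of the deeper column (depth z_c below the surface of column A) and equate Σ ρ_i t_i down to z_c; mantle fills any gap and the z_c terms cancel.
Column A: 0.865×0.916 + 29.4×2.73 + (z_c − 30.265)×3.4
Column B: 2×0 + x×2.77 + (z_c − 2 − 0 − x)×3.4
The z_c×3.4 term appears on both sides and cancels. Collect the known terms of each column as K = Σ(ρt)_known − 3.4 × (depth of known layers): K_A = 81.05434 − 3.4×30.265 = −21.84666; K_B = 0 − 3.4×(2 + 0) = −6.8.
Balance: K_A = K_B − x×(3.4 − 2.77), so x = (K_B − K_A)/(3.4 − 2.77) = 15.0467/0.63 = 23.9 km.

23.9 km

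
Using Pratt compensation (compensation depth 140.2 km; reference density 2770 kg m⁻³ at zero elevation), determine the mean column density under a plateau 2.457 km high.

Pratt balance: ρ_ref D = ρ (D + h).
ρ = ρ_ref D/(D + h) = 2770 × 140.2 km/(140.2 km + 2.457 km) = 2720 kg m⁻³.

2720 kg m⁻³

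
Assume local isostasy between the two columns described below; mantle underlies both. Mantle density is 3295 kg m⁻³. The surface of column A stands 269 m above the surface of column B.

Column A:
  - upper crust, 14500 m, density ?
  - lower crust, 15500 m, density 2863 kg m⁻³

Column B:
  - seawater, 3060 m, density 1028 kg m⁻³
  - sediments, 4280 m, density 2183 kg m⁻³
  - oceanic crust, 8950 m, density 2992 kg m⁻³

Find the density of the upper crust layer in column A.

Take the compensation level at the base of the deeper column (depth z_c below the surface of column A) and equate Σ ρ_i t_i down to z_c; mantle fills any gap and the z_c terms cancel.
Column A: 14500×ρ + 15500×2863 + (z_c − 30000)×3295
Column B: 269×0 + 3060×1028 + 4280×2183 + 8950×2992 + (z_c − 269 − 16290)×3295
The z_c×3295 term appears on both sides and cancels. Collect the known terms of each column as K = Σ(ρt)_known − 3295 × (depth of known layers): K_A = 44376500 − 3295×30000 = −54473500; K_B = 39267320 − 3295×(269 + 16290) = −15294585.
Balance: K_A + 14500×ρ = K_B, so ρ = (K_B − K_A)/14500 = 39178900/14500 = 2700 kg m⁻³.

2700 kg m⁻³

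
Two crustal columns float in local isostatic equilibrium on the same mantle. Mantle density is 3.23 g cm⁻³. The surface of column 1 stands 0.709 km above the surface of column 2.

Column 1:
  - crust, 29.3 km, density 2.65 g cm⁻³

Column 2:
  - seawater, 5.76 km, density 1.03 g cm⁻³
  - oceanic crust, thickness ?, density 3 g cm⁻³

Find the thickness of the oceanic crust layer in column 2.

8.83 km

Take the compensation level at the base of the deeper column (depth z_c below the surface of column 1) and equate Σ ρ_i t_i down to z_c; mantle fills any gap and the z_c terms cancel.
Column 1: 29.3×2.65 + (z_c − 29.3)×3.23
Column 2: 0.709×0 + 5.76×1.03 + x×3 + (z_c − 0.709 − 5.76 − x)×3.23
The z_c×3.23 term appears on both sides and cancels. Collect the known terms of each column as K = Σ(ρt)_known − 3.23 × (depth of known layers): K_1 = 77.645 − 3.23×29.3 = −16.994; K_2 = 5.9328 − 3.23×(0.709 + 5.76) = −14.96207.
Balance: K_1 = K_2 − x×(3.23 − 3), so x = (K_2 − K_1)/(3.23 − 3) = 2.03193/0.23 = 8.83 km.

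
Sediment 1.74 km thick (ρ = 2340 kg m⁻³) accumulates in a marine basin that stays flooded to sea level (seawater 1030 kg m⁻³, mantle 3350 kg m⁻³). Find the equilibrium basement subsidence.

Submarine loading: the sediment displaces seawater, and the subsidence is in turn flooded, so s (ρ_m − ρ_w) = t (ρ_sed − ρ_w).
s = 1.74 km × (2340 − 1030) / (3350 − 1030) = 0.983 km.

0.983 km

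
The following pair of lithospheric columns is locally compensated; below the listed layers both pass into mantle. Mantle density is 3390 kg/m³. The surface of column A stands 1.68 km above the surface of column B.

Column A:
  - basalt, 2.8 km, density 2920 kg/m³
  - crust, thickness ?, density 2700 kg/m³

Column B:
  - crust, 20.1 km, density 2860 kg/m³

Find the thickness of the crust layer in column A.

21.8 km

Take the compensation level at the base of the deeper column (depth z_c below the surface of column A) and equate Σ ρ_i t_i down to z_c; mantle fills any gap and the z_c terms cancel.
Column A: 2.8×2920 + x×2700 + (z_c − 2.8 − x)×3390
Column B: 1.68×0 + 20.1×2860 + (z_c − 1.68 − 20.1)×3390
The z_c×3390 term appears on both sides and cancels. Collect the known terms of each column as K = Σ(ρt)_known − 3390 × (depth of known layers): K_A = 8176 − 3390×2.8 = −1316; K_B = 57486 − 3390×(1.68 + 20.1) = −16348.2.
Balance: K_A − x×(3390 − 2700) = K_B, so x = (K_A − K_B)/(3390 − 2700) = 15032.2/690 = 21.8 km.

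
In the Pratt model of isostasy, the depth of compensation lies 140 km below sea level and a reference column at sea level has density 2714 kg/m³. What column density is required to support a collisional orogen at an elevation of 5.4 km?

2610 kg/m³

Pratt balance: ρ_ref D = ρ (D + h).
ρ = ρ_ref D/(D + h) = 2714 × 140 km/(140 km + 5.4 km) = 2610 kg/m³.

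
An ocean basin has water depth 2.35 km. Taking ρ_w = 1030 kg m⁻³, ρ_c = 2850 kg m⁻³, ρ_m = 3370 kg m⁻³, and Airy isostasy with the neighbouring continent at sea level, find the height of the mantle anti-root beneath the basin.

Balancing pressure at the compensation depth: replacing crust with seawater at the top is compensated by replacing crust with mantle at the base: d (ρ_c − ρ_w) = a (ρ_m − ρ_c).
a = d (ρ_c − ρ_w)/(ρ_m − ρ_c) = 2.35 km × 1820/520 = 8.22 km.

8.22 km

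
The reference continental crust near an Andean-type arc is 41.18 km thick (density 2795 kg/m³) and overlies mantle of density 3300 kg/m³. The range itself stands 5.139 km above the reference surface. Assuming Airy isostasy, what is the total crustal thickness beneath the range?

Root depth r = h ρ_c / (ρ_m − ρ_c) = 5.139 km × 2795 / 505 = 28.44 km.
Total thickness = T + h + r = 41.18 km + 5.139 km + 28.44 km = 74.8 km.

74.8 km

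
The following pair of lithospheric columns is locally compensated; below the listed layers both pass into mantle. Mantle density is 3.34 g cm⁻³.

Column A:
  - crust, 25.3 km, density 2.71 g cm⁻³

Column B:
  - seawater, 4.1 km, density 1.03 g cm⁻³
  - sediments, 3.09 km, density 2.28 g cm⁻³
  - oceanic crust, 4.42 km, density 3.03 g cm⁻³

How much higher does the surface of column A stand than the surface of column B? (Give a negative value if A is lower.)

For any compensation level in the mantle, the mantle terms cancel and isostasy reduces to e = (Σt_A − Σt_B) − (Σ(ρt)_A − Σ(ρt)_B) / ρ_m.
Σt_A = 25.3 km; Σt_B = 11.61 km; Σ(ρt)_A = 68.563; Σ(ρt)_B = 24.6608 (in km·g cm⁻³).
e = (25.3 − 11.61) − (68.563 − 24.6608) / 3.34 = 0.546 km.

0.546 km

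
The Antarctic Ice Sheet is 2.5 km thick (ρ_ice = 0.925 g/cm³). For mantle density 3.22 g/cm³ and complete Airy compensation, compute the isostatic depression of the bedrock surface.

0.718 km

In Airy isostatic equilibrium: the ice load ρ_ice t is balanced by mantle displaced below, ρ_m s.
s = t ρ_ice / ρ_m = 2.5 km × 0.925/3.22 = 0.718 km.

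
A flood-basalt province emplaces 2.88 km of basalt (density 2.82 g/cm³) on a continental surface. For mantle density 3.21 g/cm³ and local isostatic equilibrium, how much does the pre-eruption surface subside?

Subaerial loading: s = t ρ_load / ρ_m.
s = 2.88 km × 2.82/3.21 = 2.53 km.

2.53 km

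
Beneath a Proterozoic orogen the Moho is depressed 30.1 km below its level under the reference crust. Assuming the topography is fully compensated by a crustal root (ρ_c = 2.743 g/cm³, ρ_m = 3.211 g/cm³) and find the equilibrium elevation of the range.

In Airy isostatic equilibrium: ρ_c h = (ρ_m − ρ_c) r.
h = r (ρ_m − ρ_c) / ρ_c = 30.1 km × (3.211 − 2.743) / 2.743 = 5.14 km.

5.14 km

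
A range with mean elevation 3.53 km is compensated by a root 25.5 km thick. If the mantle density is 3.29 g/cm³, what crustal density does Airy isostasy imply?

ρ_c h = (ρ_m − ρ_c) r → ρ_c (h + r) = ρ_m r → ρ_c = ρ_m r / (h + r).
ρ_c = 3.29 × 25.5 km / (3.53 km + 25.5 km) = 2.89 g/cm³.

2.89 g/cm³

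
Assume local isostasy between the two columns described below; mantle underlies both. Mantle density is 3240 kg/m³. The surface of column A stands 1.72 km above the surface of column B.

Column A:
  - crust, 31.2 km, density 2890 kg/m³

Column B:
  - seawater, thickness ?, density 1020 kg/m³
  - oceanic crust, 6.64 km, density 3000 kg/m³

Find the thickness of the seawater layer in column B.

Take the compensation level at the base of the deeper column (depth z_c below the surface of column A) and equate Σ ρ_i t_i down to z_c; mantle fills any gap and the z_c terms cancel.
Column A: 31.2×2890 + (z_c − 31.2)×3240
Column B: 1.72×0 + x×1020 + 6.64×3000 + (z_c − 1.72 − 6.64 − x)×3240
The z_c×3240 term appears on both sides and cancels. Collect the known terms of each column as K = Σ(ρt)_known − 3240 × (depth of known layers): K_A = 90168 − 3240×31.2 = −10920; K_B = 19920 − 3240×(1.72 + 6.64) = −7166.4.
Balance: K_A = K_B − x×(3240 − 1020), so x = (K_B − K_A)/(3240 − 1020) = 3753.6/2220 = 1.69 km.

1.69 km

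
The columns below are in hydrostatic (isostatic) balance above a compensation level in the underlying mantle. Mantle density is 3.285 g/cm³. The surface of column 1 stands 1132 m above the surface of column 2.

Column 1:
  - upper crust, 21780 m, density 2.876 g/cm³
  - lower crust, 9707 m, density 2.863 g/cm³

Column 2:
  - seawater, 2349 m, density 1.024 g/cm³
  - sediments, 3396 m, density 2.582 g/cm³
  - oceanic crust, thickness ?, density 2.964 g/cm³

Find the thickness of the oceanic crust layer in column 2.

4940 m

Take the compensation level at the base of the deeper column (depth z_c below the surface of column 1) and equate Σ ρ_i t_i down to z_c; mantle fills any gap and the z_c terms cancel.
Column 1: 21780×2.876 + 9707×2.863 + (z_c − 31487)×3.285
Column 2: 1132×0 + 2349×1.024 + 3396×2.582 + x×2.964 + (z_c − 1132 − 5745 − x)×3.285
The z_c×3.285 term appears on both sides and cancels. Collect the known terms of each column as K = Σ(ρt)_known − 3.285 × (depth of known layers): K_1 = 90430.421 − 3.285×31487 = −13004.374; K_2 = 11173.848 − 3.285×(1132 + 5745) = −11417.097.
Balance: K_1 = K_2 − x×(3.285 − 2.964), so x = (K_2 − K_1)/(3.285 − 2.964) = 1587.28/0.321 = 4940 m.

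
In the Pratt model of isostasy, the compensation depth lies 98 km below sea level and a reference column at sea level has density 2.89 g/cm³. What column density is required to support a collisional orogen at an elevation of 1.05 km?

2.86 g/cm³

Pratt balance: ρ_ref D = ρ (D + h).
ρ = ρ_ref D/(D + h) = 2.89 × 98 km/(98 km + 1.05 km) = 2.86 g/cm³.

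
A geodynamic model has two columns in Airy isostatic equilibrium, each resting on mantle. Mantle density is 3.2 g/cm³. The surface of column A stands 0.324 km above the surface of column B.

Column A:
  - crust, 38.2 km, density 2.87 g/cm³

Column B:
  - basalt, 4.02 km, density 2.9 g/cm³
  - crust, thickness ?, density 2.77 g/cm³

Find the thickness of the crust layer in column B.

24.1 km

Take the compensation level at the base of the deeper column (depth z_c below the surface of column A) and equate Σ ρ_i t_i down to z_c; mantle fills any gap and the z_c terms cancel.
Column A: 38.2×2.87 + (z_c − 38.2)×3.2
Column B: 0.324×0 + 4.02×2.9 + x×2.77 + (z_c − 0.324 − 4.02 − x)×3.2
The z_c×3.2 term appears on both sides and cancels. Collect the known terms of each column as K = Σ(ρt)_known − 3.2 × (depth of known layers): K_A = 109.634 − 3.2×38.2 = −12.606; K_B = 11.658 − 3.2×(0.324 + 4.02) = −2.2428.
Balance: K_A = K_B − x×(3.2 − 2.77), so x = (K_B − K_A)/(3.2 − 2.77) = 10.3632/0.43 = 24.1 km.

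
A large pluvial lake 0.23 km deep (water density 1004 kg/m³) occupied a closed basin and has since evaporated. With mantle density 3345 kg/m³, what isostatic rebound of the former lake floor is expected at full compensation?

0.069 km

u = d ρ_w/ρ_m = 0.23 km × 1004/3345 = 0.069 km.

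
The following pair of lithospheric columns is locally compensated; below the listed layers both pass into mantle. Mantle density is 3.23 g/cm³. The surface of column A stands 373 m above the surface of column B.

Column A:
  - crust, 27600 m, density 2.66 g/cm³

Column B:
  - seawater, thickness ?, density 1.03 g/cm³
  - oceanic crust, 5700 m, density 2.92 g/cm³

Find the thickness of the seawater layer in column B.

Take the compensation level at the base of the deeper column (depth z_c below the surface of column A) and equate Σ ρ_i t_i down to z_c; mantle fills any gap and the z_c terms cancel.
Column A: 27600×2.66 + (z_c − 27600)×3.23
Column B: 373×0 + x×1.03 + 5700×2.92 + (z_c − 373 − 5700 − x)×3.23
The z_c×3.23 term appears on both sides and cancels. Collect the known terms of each column as K = Σ(ρt)_known − 3.23 × (depth of known layers): K_A = 73416 − 3.23×27600 = −15732; K_B = 16644 − 3.23×(373 + 5700) = −2971.79.
Balance: K_A = K_B − x×(3.23 − 1.03), so x = (K_B − K_A)/(3.23 − 1.03) = 12760.2/2.2 = 5800 m.

5800 m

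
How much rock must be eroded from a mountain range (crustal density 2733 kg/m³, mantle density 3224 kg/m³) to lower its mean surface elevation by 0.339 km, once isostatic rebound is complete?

2.23 km

Net drop Δ = e − u = e − e ρ_c/ρ_m = e (ρ_m − ρ_c)/ρ_m.
e = Δ ρ_m/(ρ_m − ρ_c) = 0.339 km × 3224/491 = 2.23 km.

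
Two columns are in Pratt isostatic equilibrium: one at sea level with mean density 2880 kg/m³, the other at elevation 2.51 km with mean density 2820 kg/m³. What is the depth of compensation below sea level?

118 km

ρ_ref D = ρ (D + h) → D (ρ_ref − ρ) = ρ h.
D = ρ h/(ρ_ref − ρ) = 2820 × 2.51 km/(2880 − 2820) = 118 km.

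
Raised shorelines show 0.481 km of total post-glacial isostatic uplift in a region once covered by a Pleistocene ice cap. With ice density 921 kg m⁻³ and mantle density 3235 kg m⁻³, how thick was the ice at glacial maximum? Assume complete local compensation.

u = t ρ_ice/ρ_m → t = u ρ_m/ρ_ice = 0.481 km × 3235/921 = 1.69 km.

1.69 km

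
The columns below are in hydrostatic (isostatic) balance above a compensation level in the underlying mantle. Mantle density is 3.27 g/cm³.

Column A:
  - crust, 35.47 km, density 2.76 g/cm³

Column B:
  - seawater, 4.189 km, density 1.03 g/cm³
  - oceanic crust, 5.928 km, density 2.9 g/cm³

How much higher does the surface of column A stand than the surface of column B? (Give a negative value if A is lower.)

For any compensation level in the mantle, the mantle terms cancel and isostasy reduces to e = (Σt_A − Σt_B) − (Σ(ρt)_A − Σ(ρt)_B) / ρ_m.
Σt_A = 35.47 km; Σt_B = 10.117 km; Σ(ρt)_A = 97.8972; Σ(ρt)_B = 21.50587 (in km·g/cm³).
e = (35.47 − 10.117) − (97.8972 − 21.50587) / 3.27 = 1.99 km.

1.99 km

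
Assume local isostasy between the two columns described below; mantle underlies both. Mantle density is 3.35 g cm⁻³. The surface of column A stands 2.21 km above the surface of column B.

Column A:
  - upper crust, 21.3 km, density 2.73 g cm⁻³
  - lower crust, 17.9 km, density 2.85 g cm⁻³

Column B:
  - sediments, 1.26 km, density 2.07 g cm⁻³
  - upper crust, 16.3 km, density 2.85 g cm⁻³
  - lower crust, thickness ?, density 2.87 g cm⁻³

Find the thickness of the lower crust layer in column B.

10.4 km

Take the compensation level at the base of the deeper column (depth z_c below the surface of column A) and equate Σ ρ_i t_i down to z_c; mantle fills any gap and the z_c terms cancel.
Column A: 21.3×2.73 + 17.9×2.85 + (z_c − 39.2)×3.35
Column B: 2.21×0 + 1.26×2.07 + 16.3×2.85 + x×2.87 + (z_c − 2.21 − 17.56 − x)×3.35
The z_c×3.35 term appears on both sides and cancels. Collect the known terms of each column as K = Σ(ρt)_known − 3.35 × (depth of known layers): K_A = 109.164 − 3.35×39.2 = −22.156; K_B = 49.0632 − 3.35×(2.21 + 17.56) = −17.1663.
Balance: K_A = K_B − x×(3.35 − 2.87), so x = (K_B − K_A)/(3.35 − 2.87) = 4.9897/0.48 = 10.4 km.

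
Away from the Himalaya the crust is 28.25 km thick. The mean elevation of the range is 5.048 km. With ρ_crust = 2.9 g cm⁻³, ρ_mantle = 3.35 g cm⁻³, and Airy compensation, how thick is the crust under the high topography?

65.8 km

Root depth r = h ρ_c / (ρ_m − ρ_c) = 5.048 km × 2.9 / 0.45 = 32.53 km.
Total thickness = T + h + r = 28.25 km + 5.048 km + 32.53 km = 65.8 km.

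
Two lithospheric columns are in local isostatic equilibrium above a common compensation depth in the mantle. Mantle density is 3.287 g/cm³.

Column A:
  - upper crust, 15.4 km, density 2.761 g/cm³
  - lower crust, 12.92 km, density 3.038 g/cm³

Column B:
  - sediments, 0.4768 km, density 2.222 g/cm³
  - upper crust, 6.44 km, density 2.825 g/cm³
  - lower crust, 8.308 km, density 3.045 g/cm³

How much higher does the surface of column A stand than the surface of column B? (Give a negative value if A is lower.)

1.77 km

For any compensation level in the mantle, the mantle terms cancel and isostasy reduces to e = (Σt_A − Σt_B) − (Σ(ρt)_A − Σ(ρt)_B) / ρ_m.
Σt_A = 28.32 km; Σt_B = 15.2248 km; Σ(ρt)_A = 81.77036; Σ(ρt)_B = 44.5503096 (in km·g/cm³).
e = (28.32 − 15.2248) − (81.77036 − 44.5503096) / 3.287 = 1.77 km.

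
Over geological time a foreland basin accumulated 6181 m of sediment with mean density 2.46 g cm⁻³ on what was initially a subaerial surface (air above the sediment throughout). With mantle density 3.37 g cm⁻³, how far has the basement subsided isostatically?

Subaerial load: s = t ρ_sed / ρ_m = 6181 m × 2.46/3.37 = 4510 m.

4510 m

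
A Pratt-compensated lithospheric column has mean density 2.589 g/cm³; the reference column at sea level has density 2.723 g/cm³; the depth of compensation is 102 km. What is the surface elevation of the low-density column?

ρ_ref D = ρ (D + h) → h = D (ρ_ref − ρ)/ρ.
h = 102 km × (2.723 − 2.589)/2.589 = 5.28 km.

5.28 km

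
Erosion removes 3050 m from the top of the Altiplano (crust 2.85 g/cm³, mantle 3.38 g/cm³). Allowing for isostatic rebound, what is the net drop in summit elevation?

478 m

Rebound u = e ρ_c/ρ_m = 3050 m × 2.85/3.38 = 2572 m.
Net surface drop = e − u = 3050 m − 2572 m = e (ρ_m − ρ_c)/ρ_m = 478 m.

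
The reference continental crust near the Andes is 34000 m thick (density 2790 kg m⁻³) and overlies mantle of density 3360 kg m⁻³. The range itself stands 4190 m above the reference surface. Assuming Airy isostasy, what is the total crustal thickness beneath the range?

Root depth r = h ρ_c / (ρ_m − ρ_c) = 4190 m × 2790 / 570 = 20510 m.
Total thickness = T + h + r = 34000 m + 4190 m + 20510 m = 58700 m.

58700 m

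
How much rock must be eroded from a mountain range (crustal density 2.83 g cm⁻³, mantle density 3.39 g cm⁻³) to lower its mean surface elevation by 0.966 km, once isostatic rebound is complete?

Net drop Δ = e − u = e − e ρ_c/ρ_m = e (ρ_m − ρ_c)/ρ_m.
e = Δ ρ_m/(ρ_m − ρ_c) = 0.966 km × 3.39/0.56 = 5.85 km.

5.85 km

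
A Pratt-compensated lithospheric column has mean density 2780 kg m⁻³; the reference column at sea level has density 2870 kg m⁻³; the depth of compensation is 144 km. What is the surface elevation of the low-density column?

4.66 km

ρ_ref D = ρ (D + h) → h = D (ρ_ref − ρ)/ρ.
h = 144 km × (2870 − 2780)/2780 = 4.66 km.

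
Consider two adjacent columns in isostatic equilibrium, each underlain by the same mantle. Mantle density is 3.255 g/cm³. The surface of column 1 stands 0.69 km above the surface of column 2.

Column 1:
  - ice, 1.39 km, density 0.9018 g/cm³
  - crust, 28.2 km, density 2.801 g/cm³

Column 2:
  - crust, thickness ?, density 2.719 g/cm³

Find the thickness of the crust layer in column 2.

25.8 km

Take the compensation level at the base of the deeper column (depth z_c below the surface of column 1) and equate Σ ρ_i t_i down to z_c; mantle fills any gap and the z_c terms cancel.
Column 1: 1.39×0.9018 + 28.2×2.801 + (z_c − 29.59)×3.255
Column 2: 0.69×0 + x×2.719 + (z_c − 0.69 − 0 − x)×3.255
The z_c×3.255 term appears on both sides and cancels. Collect the known terms of each column as K = Σ(ρt)_known − 3.255 × (depth of known layers): K_1 = 80.241702 − 3.255×29.59 = −16.073748; K_2 = 0 − 3.255×(0.69 + 0) = −2.24595.
Balance: K_1 = K_2 − x×(3.255 − 2.719), so x = (K_2 − K_1)/(3.255 − 2.719) = 13.8278/0.536 = 25.8 km.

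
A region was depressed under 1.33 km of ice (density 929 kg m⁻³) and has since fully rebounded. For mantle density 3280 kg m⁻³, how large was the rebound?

Removing the load lets mantle flow back in; uplift u satisfies ρ_ice t = ρ_m u.
u = t ρ_ice/ρ_m = 1.33 km × 929/3280 = 0.377 km.

0.377 km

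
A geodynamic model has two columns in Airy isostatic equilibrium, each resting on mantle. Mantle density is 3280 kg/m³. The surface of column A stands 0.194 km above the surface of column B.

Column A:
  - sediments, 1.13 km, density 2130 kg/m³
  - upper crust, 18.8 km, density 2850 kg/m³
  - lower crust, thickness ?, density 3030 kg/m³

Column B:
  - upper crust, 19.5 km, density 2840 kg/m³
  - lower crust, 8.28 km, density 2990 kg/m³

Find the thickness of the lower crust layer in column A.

8.94 km

Take the compensation level at the base of the deeper column (depth z_c below the surface of column A) and equate Σ ρ_i t_i down to z_c; mantle fills any gap and the z_c terms cancel.
Column A: 1.13×2130 + 18.8×2850 + x×3030 + (z_c − 19.93 − x)×3280
Column B: 0.194×0 + 19.5×2840 + 8.28×2990 + (z_c − 0.194 − 27.78)×3280
The z_c×3280 term appears on both sides and cancels. Collect the known terms of each column as K = Σ(ρt)_known − 3280 × (depth of known layers): K_A = 55986.9 − 3280×19.93 = −9383.5; K_B = 80137.2 − 3280×(0.194 + 27.78) = −11617.52.
Balance: K_A − x×(3280 − 3030) = K_B, so x = (K_A − K_B)/(3280 − 3030) = 2234.02/250 = 8.94 km.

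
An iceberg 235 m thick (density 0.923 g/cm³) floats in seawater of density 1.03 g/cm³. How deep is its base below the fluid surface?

211 m

Draft d = t ρ_obj/ρ_fluid = 235 m × 0.923/1.03 = 211 m.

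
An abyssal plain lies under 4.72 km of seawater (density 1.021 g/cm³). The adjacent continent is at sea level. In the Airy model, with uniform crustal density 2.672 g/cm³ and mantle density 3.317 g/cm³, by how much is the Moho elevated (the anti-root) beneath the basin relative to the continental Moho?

Balancing pressure at the compensation depth: replacing crust with seawater at the top is compensated by replacing crust with mantle at the base: d (ρ_c − ρ_w) = a (ρ_m − ρ_c).
a = d (ρ_c − ρ_w)/(ρ_m − ρ_c) = 4.72 km × 1.651/0.645 = 12.1 km.

12.1 km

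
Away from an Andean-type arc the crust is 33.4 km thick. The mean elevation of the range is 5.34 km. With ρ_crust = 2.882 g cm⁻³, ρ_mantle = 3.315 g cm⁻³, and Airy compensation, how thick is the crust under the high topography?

74.3 km

Root depth r = h ρ_c / (ρ_m − ρ_c) = 5.34 km × 2.882 / 0.433 = 35.54 km.
Total thickness = T + h + r = 33.4 km + 5.34 km + 35.54 km = 74.3 km.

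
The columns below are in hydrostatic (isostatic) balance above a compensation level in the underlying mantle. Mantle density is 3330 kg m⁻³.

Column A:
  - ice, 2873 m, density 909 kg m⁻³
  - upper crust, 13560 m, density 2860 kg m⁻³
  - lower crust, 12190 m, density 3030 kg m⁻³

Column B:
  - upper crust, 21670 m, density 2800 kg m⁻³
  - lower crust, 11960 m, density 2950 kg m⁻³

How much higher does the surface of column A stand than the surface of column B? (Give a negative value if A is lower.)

287 m

For any compensation level in the mantle, the mantle terms cancel and isostasy reduces to e = (Σt_A − Σt_B) − (Σ(ρt)_A − Σ(ρt)_B) / ρ_m.
Σt_A = 28623 m; Σt_B = 33630 m; Σ(ρt)_A = 78328857; Σ(ρt)_B = 95958000 (in m·kg m⁻³).
e = (28623 − 33630) − (78328857 − 95958000) / 3330 = 287 m.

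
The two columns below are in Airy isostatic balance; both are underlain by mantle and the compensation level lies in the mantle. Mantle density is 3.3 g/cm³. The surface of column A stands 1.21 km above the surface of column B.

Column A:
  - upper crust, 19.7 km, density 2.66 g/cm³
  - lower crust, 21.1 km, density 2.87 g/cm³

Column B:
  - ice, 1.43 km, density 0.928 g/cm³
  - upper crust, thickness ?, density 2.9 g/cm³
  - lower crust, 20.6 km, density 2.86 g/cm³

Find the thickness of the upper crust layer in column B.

13.1 km

Take the compensation level at the base of the deeper column (depth z_c below the surface of column A) and equate Σ ρ_i t_i down to z_c; mantle fills any gap and the z_c terms cancel.
Column A: 19.7×2.66 + 21.1×2.87 + (z_c − 40.8)×3.3
Column B: 1.21×0 + 1.43×0.928 + x×2.9 + 20.6×2.86 + (z_c − 1.21 − 22.03 − x)×3.3
The z_c×3.3 term appears on both sides and cancels. Collect the known terms of each column as K = Σ(ρt)_known − 3.3 × (depth of known layers): K_A = 112.959 − 3.3×40.8 = −21.681; K_B = 60.24304 − 3.3×(1.21 + 22.03) = −16.44896.
Balance: K_A = K_B − x×(3.3 − 2.9), so x = (K_B − K_A)/(3.3 − 2.9) = 5.23204/0.4 = 13.1 km.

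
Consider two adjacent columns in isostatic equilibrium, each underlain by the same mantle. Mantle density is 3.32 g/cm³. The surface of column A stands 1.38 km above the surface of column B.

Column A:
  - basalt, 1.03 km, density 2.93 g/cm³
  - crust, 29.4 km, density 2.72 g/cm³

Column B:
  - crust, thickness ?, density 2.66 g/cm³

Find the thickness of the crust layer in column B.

Take the compensation level at the base of the deeper column (depth z_c below the surface of column A) and equate Σ ρ_i t_i down to z_c; mantle fills any gap and the z_c terms cancel.
Column A: 1.03×2.93 + 29.4×2.72 + (z_c − 30.43)×3.32
Column B: 1.38×0 + x×2.66 + (z_c − 1.38 − 0 − x)×3.32
The z_c×3.32 term appears on both sides and cancels. Collect the known terms of each column as K = Σ(ρt)_known − 3.32 × (depth of known layers): K_A = 82.9859 − 3.32×30.43 = −18.0417; K_B = 0 − 3.32×(1.38 + 0) = −4.5816.
Balance: K_A = K_B − x×(3.32 − 2.66), so x = (K_B − K_A)/(3.32 − 2.66) = 13.4601/0.66 = 20.4 km.

20.4 km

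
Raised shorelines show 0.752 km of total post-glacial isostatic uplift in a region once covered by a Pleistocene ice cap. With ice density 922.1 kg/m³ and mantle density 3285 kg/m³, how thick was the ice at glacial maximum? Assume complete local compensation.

u = t ρ_ice/ρ_m → t = u ρ_m/ρ_ice = 0.752 km × 3285/922.1 = 2.68 km.

2.68 km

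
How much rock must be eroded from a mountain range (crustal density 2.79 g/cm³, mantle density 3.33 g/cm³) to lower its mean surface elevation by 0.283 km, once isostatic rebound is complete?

Net drop Δ = e − u = e − e ρ_c/ρ_m = e (ρ_m − ρ_c)/ρ_m.
e = Δ ρ_m/(ρ_m − ρ_c) = 0.283 km × 3.33/0.54 = 1.75 km.

1.75 km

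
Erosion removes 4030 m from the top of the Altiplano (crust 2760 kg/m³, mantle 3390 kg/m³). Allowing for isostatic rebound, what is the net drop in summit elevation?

Rebound u = e ρ_c/ρ_m = 4030 m × 2760/3390 = 3281 m.
Net surface drop = e − u = 4030 m − 3281 m = e (ρ_m − ρ_c)/ρ_m = 749 m.

749 m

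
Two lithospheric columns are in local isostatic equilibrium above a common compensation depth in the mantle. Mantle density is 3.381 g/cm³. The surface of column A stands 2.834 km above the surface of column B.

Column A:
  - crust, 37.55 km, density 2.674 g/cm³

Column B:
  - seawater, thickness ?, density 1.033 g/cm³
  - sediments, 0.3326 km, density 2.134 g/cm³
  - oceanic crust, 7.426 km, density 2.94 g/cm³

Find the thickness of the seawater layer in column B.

5.65 km

Take the compensation level at the base of the deeper column (depth z_c below the surface of column A) and equate Σ ρ_i t_i down to z_c; mantle fills any gap and the z_c terms cancel.
Column A: 37.55×2.674 + (z_c − 37.55)×3.381
Column B: 2.834×0 + x×1.033 + 0.3326×2.134 + 7.426×2.94 + (z_c − 2.834 − 7.7586 − x)×3.381
The z_c×3.381 term appears on both sides and cancels. Collect the known terms of each column as K = Σ(ρt)_known − 3.381 × (depth of known layers): K_A = 100.4087 − 3.381×37.55 = −26.54785; K_B = 22.5422084 − 3.381×(2.834 + 7.7586) = −13.2713722.
Balance: K_A = K_B − x×(3.381 − 1.033), so x = (K_B − K_A)/(3.381 − 1.033) = 13.2765/2.348 = 5.65 km.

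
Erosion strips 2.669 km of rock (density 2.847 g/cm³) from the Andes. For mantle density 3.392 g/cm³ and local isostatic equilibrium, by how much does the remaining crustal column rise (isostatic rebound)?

2.24 km

Unloading: uplift u = e ρ_c/ρ_m = 2.669 km × 2.847/3.392 = 2.24 km.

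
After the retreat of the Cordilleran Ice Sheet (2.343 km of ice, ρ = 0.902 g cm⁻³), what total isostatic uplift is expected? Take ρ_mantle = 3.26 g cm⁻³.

Removing the load lets mantle flow back in; uplift u satisfies ρ_ice t = ρ_m u.
u = t ρ_ice/ρ_m = 2.343 km × 0.902/3.26 = 0.648 km.

0.648 km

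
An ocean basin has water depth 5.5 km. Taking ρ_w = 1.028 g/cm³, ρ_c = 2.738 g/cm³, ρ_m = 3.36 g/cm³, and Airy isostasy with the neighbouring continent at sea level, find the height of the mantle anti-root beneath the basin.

In Airy isostatic equilibrium: replacing crust with seawater at the top is compensated by replacing crust with mantle at the base: d (ρ_c − ρ_w) = a (ρ_m − ρ_c).
a = d (ρ_c − ρ_w)/(ρ_m − ρ_c) = 5.5 km × 1.71/0.622 = 15.1 km.

15.1 km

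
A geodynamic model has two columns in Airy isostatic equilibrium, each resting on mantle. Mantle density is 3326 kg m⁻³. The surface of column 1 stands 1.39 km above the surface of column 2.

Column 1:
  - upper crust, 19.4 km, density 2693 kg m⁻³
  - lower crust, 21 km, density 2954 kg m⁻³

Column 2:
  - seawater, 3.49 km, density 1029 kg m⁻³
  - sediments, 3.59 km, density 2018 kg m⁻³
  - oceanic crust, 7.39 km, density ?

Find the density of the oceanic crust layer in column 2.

2950 kg m⁻³

Take the compensation level at the base of the deeper column (depth z_c below the surface of column 1) and equate Σ ρ_i t_i down to z_c; mantle fills any gap and the z_c terms cancel.
Column 1: 19.4×2693 + 21×2954 + (z_c − 40.4)×3326
Column 2: 1.39×0 + 3.49×1029 + 3.59×2018 + 7.39×ρ + (z_c − 1.39 − 14.47)×3326
The z_c×3326 term appears on both sides and cancels. Collect the known terms of each column as K = Σ(ρt)_known − 3326 × (depth of known layers): K_1 = 114278.2 − 3326×40.4 = −20092.2; K_2 = 10835.83 − 3326×(1.39 + 14.47) = −41914.53.
Balance: K_1 = K_2 + 7.39×ρ, so ρ = (K_1 − K_2)/7.39 = 21822.3/7.39 = 2950 kg m⁻³.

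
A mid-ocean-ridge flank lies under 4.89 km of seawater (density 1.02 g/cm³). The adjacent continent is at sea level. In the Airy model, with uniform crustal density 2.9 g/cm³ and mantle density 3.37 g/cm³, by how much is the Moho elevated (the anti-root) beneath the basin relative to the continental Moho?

19.6 km

Equating mass per unit area of the two columns: replacing crust with seawater at the top is compensated by replacing crust with mantle at the base: d (ρ_c − ρ_w) = a (ρ_m − ρ_c).
a = d (ρ_c − ρ_w)/(ρ_m − ρ_c) = 4.89 km × 1.88/0.47 = 19.6 km.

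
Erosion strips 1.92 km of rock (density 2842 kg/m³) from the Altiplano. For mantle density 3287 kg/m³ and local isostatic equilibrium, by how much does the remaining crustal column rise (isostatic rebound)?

Unloading: uplift u = e ρ_c/ρ_m = 1.92 km × 2842/3287 = 1.66 km.

1.66 km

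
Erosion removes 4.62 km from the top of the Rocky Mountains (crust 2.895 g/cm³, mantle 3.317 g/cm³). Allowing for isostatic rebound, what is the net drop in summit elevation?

Rebound u = e ρ_c/ρ_m = 4.62 km × 2.895/3.317 = 4.032 km.
Net surface drop = e − u = 4.62 km − 4.032 km = e (ρ_m − ρ_c)/ρ_m = 0.588 km.

0.588 km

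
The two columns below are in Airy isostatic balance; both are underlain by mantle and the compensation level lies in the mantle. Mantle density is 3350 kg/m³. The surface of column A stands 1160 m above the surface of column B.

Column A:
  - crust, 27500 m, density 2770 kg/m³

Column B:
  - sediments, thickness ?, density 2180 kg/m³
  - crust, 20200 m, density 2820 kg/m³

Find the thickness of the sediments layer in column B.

1160 m

Take the compensation level at the base of the deeper column (depth z_c below the surface of column A) and equate Σ ρ_i t_i down to z_c; mantle fills any gap and the z_c terms cancel.
Column A: 27500×2770 + (z_c − 27500)×3350
Column B: 1160×0 + x×2180 + 20200×2820 + (z_c − 1160 − 20200 − x)×3350
The z_c×3350 term appears on both sides and cancels. Collect the known terms of each column as K = Σ(ρt)_known − 3350 × (depth of known layers): K_A = 76175000 − 3350×27500 = −15950000; K_B = 56964000 − 3350×(1160 + 20200) = −14592000.
Balance: K_A = K_B − x×(3350 − 2180), so x = (K_B − K_A)/(3350 − 2180) = 1358000/1170 = 1160 m.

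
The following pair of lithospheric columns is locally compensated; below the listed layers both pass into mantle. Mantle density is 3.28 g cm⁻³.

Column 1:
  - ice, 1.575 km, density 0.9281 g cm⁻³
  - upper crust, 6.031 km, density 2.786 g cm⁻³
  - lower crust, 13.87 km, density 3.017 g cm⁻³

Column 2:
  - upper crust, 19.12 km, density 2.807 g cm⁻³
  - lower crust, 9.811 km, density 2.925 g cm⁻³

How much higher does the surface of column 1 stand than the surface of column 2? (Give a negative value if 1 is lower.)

−0.669 km

For any compensation level in the mantle, the mantle terms cancel and isostasy reduces to e = (Σt_1 − Σt_2) − (Σ(ρt)_1 − Σ(ρt)_2) / ρ_m.
Σt_1 = 21.476 km; Σt_2 = 28.931 km; Σ(ρt)_1 = 60.1099135; Σ(ρt)_2 = 82.367015 (in km·g cm⁻³).
e = (21.476 − 28.931) − (60.1099135 − 82.367015) / 3.28 = −0.669 km.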